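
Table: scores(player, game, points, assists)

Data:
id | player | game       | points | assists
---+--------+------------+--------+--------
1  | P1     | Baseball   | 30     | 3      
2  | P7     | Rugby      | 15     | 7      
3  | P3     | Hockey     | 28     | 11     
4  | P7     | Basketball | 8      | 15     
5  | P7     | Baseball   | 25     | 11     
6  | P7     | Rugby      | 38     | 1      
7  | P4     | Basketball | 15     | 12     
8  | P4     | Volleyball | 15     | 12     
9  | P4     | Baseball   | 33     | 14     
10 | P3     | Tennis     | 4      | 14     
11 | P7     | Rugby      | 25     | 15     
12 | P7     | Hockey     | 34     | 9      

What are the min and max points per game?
SELECT game, MIN(points), MAX(points)
FROM scores
GROUP BY game

Result:
  Baseball: min=25, max=33
  Basketball: min=8, max=15
  Hockey: min=28, max=34
  Rugby: min=15, max=38
  Tennis: min=4, max=4
  Volleyball: min=15, max=15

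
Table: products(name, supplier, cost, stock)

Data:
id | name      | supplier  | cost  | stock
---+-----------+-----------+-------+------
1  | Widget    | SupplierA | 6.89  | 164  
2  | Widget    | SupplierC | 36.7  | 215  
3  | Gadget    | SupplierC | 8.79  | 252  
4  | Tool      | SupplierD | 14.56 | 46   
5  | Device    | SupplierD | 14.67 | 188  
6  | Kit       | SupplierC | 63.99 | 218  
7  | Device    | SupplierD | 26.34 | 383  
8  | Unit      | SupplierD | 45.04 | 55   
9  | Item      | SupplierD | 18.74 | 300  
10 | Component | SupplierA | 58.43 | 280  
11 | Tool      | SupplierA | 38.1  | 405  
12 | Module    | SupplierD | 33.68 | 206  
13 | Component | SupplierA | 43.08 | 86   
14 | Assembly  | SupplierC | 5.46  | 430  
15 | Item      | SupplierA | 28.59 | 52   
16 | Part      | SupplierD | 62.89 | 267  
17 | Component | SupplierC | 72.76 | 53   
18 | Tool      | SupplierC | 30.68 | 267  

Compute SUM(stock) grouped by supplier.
SELECT supplier, SUM(stock) as result
FROM products
GROUP BY supplier

Result:
  SupplierA: 987
  SupplierC: 1435
  SupplierD: 1445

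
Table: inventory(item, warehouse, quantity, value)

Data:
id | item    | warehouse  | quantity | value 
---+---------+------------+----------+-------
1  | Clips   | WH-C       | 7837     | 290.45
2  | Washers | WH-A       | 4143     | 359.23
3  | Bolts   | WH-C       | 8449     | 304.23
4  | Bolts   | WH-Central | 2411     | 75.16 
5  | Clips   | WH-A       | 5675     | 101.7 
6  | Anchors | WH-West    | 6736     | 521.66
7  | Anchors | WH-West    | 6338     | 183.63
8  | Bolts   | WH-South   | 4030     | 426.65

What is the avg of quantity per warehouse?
SELECT warehouse, AVG(quantity) as result
FROM inventory
GROUP BY warehouse

Result:
  WH-A: 4909.00
  WH-C: 8143.00
  WH-Central: 2411.00
  WH-South: 4030.00
  WH-West: 6537.00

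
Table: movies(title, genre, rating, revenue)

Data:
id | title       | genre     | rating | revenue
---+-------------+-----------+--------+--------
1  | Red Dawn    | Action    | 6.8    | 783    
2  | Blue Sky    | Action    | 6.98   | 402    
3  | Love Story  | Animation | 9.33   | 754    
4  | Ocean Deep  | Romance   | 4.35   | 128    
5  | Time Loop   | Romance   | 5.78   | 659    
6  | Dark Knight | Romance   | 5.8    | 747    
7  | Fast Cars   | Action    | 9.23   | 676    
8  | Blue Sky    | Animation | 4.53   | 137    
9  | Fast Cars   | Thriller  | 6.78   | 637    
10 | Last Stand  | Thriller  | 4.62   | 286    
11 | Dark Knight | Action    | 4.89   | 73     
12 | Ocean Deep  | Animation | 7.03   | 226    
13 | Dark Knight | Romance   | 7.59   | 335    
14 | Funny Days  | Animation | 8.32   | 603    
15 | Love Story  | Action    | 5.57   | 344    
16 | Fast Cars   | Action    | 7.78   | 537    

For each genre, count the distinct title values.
SELECT genre, COUNT(DISTINCT title)
FROM movies
GROUP BY genre

Result:
  Action: 5 distinct
  Animation: 4 distinct
  Romance: 3 distinct
  Thriller: 2 distinct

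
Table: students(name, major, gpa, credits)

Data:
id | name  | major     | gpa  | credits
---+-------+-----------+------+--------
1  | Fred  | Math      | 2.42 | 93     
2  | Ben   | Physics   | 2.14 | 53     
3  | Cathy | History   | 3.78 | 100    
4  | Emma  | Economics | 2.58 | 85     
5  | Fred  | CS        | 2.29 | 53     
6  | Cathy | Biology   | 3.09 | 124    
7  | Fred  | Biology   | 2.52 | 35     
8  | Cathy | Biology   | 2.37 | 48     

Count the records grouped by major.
SELECT major, COUNT(*) as count
FROM students
GROUP BY major

Result:
  Biology: 3
  CS: 1
  Economics: 1
  History: 1
  Math: 1
  Physics: 1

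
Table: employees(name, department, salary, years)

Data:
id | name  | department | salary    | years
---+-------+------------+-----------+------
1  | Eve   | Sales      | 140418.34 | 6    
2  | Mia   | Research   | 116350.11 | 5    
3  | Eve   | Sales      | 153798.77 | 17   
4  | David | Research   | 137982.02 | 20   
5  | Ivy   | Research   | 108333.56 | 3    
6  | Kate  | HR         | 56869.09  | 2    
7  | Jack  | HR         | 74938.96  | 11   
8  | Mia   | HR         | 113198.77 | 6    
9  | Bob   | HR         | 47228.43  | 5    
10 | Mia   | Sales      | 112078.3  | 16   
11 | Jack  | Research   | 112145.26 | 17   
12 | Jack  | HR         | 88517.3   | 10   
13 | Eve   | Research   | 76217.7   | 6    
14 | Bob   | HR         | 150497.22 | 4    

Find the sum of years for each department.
SELECT department, SUM(years) as result
FROM employees
GROUP BY department

Result:
  HR: 38
  Research: 51
  Sales: 39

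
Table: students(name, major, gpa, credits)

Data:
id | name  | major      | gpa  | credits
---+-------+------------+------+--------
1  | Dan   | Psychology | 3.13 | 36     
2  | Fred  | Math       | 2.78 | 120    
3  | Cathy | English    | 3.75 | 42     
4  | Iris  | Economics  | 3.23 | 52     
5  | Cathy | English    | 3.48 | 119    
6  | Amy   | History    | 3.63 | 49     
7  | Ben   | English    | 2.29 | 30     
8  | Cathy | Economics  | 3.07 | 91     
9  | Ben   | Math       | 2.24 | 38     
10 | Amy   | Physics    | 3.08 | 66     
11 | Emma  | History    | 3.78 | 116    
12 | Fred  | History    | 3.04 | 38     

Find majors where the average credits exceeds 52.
SELECT major, AVG(credits)
FROM students
GROUP BY major
HAVING AVG(credits) > 52

Result:
  Economics: avg=71.50
  English: avg=63.67
  History: avg=67.67
  Math: avg=79.00
  Physics: avg=66.00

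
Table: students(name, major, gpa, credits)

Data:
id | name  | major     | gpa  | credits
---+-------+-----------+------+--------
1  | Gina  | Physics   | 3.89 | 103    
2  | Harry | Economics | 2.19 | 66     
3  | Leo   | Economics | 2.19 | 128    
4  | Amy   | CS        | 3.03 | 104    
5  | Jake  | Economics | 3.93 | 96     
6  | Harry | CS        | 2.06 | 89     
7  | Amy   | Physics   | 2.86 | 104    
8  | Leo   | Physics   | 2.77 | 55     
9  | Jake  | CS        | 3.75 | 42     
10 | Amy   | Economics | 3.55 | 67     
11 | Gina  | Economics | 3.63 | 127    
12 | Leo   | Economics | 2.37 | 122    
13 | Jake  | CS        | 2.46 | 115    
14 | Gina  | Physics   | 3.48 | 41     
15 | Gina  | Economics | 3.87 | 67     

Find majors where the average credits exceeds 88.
SELECT major, AVG(credits)
FROM students
GROUP BY major
HAVING AVG(credits) > 88

Result:
  Economics: avg=96.14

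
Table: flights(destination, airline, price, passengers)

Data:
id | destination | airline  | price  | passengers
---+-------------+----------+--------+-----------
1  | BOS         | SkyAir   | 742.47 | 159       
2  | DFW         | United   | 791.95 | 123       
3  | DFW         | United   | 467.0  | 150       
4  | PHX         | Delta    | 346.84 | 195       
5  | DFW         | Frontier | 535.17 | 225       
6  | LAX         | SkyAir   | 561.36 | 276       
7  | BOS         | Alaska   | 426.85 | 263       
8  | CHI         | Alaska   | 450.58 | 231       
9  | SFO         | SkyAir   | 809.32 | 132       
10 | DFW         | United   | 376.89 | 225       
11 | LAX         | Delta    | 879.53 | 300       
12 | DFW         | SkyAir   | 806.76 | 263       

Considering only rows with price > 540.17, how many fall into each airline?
SELECT airline, COUNT(*)
FROM flights
WHERE price > 540.17
GROUP BY airline

Note: WHERE filters rows before grouping.

Result:
  Delta: 1
  SkyAir: 4
  United: 1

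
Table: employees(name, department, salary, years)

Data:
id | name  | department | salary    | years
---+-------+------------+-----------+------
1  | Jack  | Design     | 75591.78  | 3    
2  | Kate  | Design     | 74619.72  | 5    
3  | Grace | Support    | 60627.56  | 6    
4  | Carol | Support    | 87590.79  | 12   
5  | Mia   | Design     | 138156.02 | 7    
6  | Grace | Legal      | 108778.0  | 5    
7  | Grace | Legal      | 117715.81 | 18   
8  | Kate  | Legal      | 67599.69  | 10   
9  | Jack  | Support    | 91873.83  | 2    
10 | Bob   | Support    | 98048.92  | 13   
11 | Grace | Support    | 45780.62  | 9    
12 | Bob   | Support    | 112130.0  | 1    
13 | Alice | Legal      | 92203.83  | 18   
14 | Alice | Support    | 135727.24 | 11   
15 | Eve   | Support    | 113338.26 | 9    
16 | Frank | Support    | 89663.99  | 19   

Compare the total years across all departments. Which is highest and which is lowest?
SELECT department, SUM(years)
FROM employees
GROUP BY department
ORDER BY SUM(years)

All groups:
  Design: 15
  Legal: 51
  Support: 82

Highest: Support (82)
Lowest: Design (15)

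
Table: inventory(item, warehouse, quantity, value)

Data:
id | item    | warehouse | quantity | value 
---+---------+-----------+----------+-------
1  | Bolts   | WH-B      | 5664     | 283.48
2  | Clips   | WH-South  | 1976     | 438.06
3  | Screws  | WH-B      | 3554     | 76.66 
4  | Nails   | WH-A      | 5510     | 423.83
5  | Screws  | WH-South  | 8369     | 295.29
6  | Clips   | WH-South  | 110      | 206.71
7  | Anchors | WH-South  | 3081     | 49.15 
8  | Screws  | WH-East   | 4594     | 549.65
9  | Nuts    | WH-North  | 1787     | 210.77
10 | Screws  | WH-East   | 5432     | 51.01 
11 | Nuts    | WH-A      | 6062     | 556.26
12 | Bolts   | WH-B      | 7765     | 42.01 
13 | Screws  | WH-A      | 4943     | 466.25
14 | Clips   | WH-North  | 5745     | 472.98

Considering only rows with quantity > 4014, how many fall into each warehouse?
SELECT warehouse, COUNT(*)
FROM inventory
WHERE quantity > 4014
GROUP BY warehouse

Note: WHERE filters rows before grouping.

Result:
  WH-A: 3
  WH-B: 2
  WH-East: 2
  WH-North: 1
  WH-South: 1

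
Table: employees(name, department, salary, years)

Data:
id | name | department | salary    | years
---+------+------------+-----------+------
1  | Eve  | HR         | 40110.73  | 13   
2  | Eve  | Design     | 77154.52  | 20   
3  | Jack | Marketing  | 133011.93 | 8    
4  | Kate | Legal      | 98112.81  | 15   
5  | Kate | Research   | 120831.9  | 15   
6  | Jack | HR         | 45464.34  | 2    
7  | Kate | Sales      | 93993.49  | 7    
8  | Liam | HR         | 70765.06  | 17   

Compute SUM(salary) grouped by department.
SELECT department, SUM(salary) as result
FROM employees
GROUP BY department

Result:
  Design: 77154.52
  HR: 156340.13
  Legal: 98112.81
  Marketing: 133011.93
  Research: 120831.90
  Sales: 93993.49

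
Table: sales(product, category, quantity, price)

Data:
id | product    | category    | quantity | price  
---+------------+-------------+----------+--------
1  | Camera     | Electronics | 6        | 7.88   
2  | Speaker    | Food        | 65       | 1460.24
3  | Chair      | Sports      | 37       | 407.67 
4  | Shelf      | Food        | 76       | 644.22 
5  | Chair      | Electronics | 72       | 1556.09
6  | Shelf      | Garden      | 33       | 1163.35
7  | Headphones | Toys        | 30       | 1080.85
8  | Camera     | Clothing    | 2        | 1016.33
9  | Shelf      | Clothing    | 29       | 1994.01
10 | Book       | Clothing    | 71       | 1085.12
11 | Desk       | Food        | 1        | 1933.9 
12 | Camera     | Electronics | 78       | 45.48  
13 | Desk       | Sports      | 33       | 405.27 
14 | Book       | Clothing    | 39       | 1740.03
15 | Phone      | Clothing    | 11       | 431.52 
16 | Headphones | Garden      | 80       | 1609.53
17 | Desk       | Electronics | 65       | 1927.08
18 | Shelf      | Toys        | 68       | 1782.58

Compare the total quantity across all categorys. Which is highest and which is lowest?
SELECT category, SUM(quantity)
FROM sales
GROUP BY category
ORDER BY SUM(quantity)

All groups:
  Sports: 70
  Toys: 98
  Garden: 113
  Food: 142
  Clothing: 152
  Electronics: 221

Highest: Electronics (221)
Lowest: Sports (70)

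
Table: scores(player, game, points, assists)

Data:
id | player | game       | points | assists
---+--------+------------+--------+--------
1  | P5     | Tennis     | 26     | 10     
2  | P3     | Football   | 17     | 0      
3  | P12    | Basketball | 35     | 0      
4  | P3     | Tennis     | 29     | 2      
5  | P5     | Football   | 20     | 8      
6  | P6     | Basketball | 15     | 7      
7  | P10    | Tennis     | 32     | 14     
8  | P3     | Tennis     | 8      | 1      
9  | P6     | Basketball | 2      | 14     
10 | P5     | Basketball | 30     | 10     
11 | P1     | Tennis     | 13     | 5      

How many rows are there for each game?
SELECT game, COUNT(*) as count
FROM scores
GROUP BY game

Result:
  Basketball: 4
  Football: 2
  Tennis: 5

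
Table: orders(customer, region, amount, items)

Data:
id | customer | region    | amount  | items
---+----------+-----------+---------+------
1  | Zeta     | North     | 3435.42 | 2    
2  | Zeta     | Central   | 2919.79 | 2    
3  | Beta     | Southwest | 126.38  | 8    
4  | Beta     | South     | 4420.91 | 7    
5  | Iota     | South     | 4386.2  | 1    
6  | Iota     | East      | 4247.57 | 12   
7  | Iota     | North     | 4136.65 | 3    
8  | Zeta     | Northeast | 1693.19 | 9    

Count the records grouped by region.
SELECT region, COUNT(*) as count
FROM orders
GROUP BY region

Result:
  Central: 1
  East: 1
  North: 2
  Northeast: 1
  South: 2
  Southwest: 1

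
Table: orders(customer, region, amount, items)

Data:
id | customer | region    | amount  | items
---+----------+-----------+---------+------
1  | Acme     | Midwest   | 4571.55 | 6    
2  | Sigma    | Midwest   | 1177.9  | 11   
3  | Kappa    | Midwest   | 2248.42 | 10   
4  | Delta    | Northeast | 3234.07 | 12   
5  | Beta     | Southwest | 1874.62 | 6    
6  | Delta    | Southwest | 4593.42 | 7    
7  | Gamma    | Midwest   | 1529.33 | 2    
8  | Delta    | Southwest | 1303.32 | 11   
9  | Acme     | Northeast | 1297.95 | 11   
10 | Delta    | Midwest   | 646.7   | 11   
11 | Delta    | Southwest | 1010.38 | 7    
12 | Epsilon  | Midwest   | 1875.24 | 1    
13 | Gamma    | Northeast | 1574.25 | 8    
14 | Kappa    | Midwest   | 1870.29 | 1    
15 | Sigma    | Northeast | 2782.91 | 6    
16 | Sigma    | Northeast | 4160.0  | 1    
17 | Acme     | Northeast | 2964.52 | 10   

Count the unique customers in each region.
SELECT region, COUNT(DISTINCT customer)
FROM orders
GROUP BY region

Result:
  Midwest: 6 distinct
  Northeast: 4 distinct
  Southwest: 2 distinct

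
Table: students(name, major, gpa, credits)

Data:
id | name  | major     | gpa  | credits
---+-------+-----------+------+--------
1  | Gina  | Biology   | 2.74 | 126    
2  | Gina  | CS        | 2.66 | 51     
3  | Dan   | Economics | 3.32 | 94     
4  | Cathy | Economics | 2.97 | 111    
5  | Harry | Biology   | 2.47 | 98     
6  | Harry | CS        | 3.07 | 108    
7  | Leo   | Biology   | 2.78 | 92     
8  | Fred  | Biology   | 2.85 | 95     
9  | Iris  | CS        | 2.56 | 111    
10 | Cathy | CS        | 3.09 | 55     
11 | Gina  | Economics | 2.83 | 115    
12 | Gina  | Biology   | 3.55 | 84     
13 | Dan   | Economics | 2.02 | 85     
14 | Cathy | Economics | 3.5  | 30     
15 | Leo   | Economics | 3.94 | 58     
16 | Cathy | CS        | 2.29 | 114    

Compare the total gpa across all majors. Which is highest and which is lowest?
SELECT major, SUM(gpa)
FROM students
GROUP BY major
ORDER BY SUM(gpa)

All groups:
  CS: 13.67
  Biology: 14.39
  Economics: 18.58

Highest: Economics (18.58)
Lowest: CS (13.67)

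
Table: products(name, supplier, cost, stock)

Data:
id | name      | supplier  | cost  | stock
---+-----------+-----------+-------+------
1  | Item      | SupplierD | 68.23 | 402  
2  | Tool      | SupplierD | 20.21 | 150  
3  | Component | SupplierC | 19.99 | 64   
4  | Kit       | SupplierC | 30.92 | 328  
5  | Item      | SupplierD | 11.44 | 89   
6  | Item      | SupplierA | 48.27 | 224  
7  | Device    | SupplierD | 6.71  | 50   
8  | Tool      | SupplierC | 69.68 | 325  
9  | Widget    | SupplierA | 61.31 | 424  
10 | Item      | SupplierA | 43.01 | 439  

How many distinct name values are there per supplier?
SELECT supplier, COUNT(DISTINCT name)
FROM products
GROUP BY supplier

Result:
  SupplierA: 2 distinct
  SupplierC: 3 distinct
  SupplierD: 3 distinct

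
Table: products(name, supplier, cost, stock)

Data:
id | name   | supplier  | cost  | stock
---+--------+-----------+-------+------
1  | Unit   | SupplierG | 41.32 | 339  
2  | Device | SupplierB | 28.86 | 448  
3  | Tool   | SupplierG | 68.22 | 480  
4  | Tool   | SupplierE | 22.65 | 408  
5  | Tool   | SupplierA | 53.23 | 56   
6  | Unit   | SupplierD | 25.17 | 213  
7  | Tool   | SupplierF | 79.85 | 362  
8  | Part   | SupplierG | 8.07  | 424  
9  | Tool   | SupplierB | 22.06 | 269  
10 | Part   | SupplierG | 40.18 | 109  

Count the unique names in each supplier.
SELECT supplier, COUNT(DISTINCT name)
FROM products
GROUP BY supplier

Result:
  SupplierA: 1 distinct
  SupplierB: 2 distinct
  SupplierD: 1 distinct
  SupplierE: 1 distinct
  SupplierF: 1 distinct
  SupplierG: 3 distinct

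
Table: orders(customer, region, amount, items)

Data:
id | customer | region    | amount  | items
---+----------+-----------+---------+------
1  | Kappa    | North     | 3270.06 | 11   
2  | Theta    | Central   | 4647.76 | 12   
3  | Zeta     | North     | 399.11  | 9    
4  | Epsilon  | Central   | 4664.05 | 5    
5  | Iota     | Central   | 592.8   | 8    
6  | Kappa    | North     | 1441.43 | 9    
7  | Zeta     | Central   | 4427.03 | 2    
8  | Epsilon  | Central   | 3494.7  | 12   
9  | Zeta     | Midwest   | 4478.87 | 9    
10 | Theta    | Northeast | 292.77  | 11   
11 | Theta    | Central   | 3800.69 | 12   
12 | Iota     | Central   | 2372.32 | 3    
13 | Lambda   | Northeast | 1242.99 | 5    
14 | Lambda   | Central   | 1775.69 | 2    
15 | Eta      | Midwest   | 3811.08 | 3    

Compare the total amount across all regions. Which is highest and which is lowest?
SELECT region, SUM(amount)
FROM orders
GROUP BY region
ORDER BY SUM(amount)

All groups:
  Northeast: 1535.76
  North: 5110.60
  Midwest: 8289.95
  Central: 25775.04

Highest: Central (25775.04)
Lowest: Northeast (1535.76)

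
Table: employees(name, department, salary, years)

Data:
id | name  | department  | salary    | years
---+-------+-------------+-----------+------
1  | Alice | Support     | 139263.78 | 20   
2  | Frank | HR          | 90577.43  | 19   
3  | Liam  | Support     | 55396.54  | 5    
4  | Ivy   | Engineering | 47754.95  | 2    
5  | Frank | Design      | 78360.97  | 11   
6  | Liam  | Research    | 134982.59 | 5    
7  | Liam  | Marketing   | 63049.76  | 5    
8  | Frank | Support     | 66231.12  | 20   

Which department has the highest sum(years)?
SELECT department, SUM(years) as val
FROM employees
GROUP BY department
ORDER BY val DESC
LIMIT 1

Result: Support with sum(years) = 45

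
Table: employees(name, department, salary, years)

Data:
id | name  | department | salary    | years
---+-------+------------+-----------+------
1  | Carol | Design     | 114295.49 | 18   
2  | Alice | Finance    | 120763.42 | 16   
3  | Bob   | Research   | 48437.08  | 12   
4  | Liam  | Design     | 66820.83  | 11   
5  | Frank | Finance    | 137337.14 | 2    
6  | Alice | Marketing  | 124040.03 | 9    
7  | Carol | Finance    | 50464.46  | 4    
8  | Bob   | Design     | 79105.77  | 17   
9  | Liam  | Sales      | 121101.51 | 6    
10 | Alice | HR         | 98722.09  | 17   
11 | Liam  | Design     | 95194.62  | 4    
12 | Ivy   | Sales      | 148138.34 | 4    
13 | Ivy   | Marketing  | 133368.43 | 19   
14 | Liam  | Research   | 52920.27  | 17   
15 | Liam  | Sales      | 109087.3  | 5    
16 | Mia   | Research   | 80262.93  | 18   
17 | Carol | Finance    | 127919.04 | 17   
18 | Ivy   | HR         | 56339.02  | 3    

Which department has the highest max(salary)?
SELECT department, MAX(salary) as val
FROM employees
GROUP BY department
ORDER BY val DESC
LIMIT 1

Result: Sales with max(salary) = 148138.34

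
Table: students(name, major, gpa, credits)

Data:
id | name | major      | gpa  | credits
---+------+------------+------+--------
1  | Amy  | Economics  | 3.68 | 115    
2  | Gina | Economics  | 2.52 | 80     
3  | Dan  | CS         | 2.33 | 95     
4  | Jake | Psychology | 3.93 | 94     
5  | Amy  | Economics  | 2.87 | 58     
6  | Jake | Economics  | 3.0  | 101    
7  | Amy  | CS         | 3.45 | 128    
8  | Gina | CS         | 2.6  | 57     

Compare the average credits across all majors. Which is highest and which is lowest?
SELECT major, AVG(credits)
FROM students
GROUP BY major
ORDER BY AVG(credits)

All groups:
  Economics: 88.50
  CS: 93.33
  Psychology: 94.00

Highest: Psychology (94.00)
Lowest: Economics (88.50)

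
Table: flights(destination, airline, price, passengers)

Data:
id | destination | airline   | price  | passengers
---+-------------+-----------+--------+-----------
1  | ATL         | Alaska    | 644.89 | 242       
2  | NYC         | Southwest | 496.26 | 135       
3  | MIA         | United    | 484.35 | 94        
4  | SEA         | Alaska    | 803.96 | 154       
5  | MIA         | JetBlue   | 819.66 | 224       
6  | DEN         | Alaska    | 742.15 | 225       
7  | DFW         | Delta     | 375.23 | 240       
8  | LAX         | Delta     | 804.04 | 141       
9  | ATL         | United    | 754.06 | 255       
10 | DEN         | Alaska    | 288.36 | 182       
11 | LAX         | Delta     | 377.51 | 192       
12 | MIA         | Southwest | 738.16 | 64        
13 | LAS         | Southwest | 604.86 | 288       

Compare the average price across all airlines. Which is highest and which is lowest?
SELECT airline, AVG(price)
FROM flights
GROUP BY airline
ORDER BY AVG(price)

All groups:
  Delta: 518.93
  Southwest: 613.09
  United: 619.21
  Alaska: 619.84
  JetBlue: 819.66

Highest: JetBlue (819.66)
Lowest: Delta (518.93)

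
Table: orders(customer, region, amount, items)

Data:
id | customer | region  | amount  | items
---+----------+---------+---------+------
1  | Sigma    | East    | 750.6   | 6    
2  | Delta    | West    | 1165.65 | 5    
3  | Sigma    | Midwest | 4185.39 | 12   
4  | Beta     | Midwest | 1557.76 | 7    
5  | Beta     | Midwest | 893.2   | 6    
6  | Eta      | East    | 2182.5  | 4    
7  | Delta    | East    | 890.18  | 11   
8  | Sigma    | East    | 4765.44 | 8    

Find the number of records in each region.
SELECT region, COUNT(*) as count
FROM orders
GROUP BY region

Result:
  East: 4
  Midwest: 3
  West: 1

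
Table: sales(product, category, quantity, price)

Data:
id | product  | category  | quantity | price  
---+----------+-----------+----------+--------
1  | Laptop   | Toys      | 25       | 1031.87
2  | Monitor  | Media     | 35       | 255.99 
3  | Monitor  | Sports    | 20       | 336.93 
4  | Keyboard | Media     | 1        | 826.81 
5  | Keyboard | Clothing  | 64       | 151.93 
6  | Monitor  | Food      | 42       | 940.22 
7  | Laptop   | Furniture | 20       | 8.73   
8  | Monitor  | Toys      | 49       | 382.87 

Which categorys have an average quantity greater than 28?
SELECT category, AVG(quantity)
FROM sales
GROUP BY category
HAVING AVG(quantity) > 28

Result:
  Clothing: avg=64.00
  Food: avg=42.00
  Toys: avg=37.00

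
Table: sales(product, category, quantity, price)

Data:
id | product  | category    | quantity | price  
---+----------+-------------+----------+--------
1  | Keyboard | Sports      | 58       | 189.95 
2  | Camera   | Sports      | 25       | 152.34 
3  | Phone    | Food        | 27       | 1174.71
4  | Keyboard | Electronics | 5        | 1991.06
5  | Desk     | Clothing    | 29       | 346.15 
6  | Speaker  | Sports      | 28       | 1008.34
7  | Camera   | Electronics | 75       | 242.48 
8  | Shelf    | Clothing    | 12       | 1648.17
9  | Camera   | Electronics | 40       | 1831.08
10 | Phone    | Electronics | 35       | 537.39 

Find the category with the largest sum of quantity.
SELECT category, SUM(quantity) as val
FROM sales
GROUP BY category
ORDER BY val DESC
LIMIT 1

Result: Electronics with sum(quantity) = 155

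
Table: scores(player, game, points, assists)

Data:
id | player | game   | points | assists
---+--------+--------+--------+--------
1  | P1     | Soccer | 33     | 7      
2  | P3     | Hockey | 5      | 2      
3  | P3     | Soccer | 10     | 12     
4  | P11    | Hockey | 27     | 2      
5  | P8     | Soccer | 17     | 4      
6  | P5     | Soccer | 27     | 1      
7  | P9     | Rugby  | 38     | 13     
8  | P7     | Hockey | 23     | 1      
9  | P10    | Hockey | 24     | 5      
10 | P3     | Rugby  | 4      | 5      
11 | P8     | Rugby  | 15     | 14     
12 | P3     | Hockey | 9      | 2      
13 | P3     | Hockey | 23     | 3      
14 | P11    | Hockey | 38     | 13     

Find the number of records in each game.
SELECT game, COUNT(*) as count
FROM scores
GROUP BY game

Result:
  Hockey: 7
  Rugby: 3
  Soccer: 4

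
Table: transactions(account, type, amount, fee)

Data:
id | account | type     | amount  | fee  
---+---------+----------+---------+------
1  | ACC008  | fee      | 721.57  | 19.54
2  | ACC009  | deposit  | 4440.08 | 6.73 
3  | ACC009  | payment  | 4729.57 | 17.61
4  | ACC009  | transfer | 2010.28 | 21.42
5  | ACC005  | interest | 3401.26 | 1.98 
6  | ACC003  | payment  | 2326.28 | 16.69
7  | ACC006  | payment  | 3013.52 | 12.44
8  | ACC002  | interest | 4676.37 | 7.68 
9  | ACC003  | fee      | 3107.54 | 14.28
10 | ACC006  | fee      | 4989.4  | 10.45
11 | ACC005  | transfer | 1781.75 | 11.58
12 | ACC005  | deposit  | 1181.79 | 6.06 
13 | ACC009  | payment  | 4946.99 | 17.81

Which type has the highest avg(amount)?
SELECT type, AVG(amount) as val
FROM transactions
GROUP BY type
ORDER BY val DESC
LIMIT 1

Result: interest with avg(amount) = 4038.82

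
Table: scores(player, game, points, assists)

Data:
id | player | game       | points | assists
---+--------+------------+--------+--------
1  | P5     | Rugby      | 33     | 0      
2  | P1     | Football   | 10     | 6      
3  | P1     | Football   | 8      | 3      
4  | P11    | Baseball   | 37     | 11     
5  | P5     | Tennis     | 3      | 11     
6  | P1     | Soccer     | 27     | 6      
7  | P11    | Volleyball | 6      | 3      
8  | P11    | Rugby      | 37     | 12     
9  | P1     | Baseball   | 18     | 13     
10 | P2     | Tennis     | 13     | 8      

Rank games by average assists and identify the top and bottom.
SELECT game, AVG(assists)
FROM scores
GROUP BY game
ORDER BY AVG(assists)

All groups:
  Volleyball: 3.00
  Football: 4.50
  Rugby: 6.00
  Soccer: 6.00
  Tennis: 9.50
  Baseball: 12.00

Highest: Baseball (12.00)
Lowest: Volleyball (3.00)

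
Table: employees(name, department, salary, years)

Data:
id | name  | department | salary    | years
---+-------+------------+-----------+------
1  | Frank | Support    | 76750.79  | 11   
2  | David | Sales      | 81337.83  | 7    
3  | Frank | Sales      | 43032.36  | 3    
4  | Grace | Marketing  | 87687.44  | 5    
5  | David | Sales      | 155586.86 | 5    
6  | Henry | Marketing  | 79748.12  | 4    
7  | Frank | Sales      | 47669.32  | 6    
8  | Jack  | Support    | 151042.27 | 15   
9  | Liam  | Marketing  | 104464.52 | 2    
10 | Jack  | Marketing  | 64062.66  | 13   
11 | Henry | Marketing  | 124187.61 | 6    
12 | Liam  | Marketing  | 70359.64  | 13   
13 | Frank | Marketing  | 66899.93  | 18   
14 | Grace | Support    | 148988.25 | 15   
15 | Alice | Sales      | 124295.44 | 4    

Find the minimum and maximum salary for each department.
SELECT department, MIN(salary), MAX(salary)
FROM employees
GROUP BY department

Result:
  Marketing: min=64062.66, max=124187.61
  Sales: min=43032.36, max=155586.86
  Support: min=76750.79, max=151042.27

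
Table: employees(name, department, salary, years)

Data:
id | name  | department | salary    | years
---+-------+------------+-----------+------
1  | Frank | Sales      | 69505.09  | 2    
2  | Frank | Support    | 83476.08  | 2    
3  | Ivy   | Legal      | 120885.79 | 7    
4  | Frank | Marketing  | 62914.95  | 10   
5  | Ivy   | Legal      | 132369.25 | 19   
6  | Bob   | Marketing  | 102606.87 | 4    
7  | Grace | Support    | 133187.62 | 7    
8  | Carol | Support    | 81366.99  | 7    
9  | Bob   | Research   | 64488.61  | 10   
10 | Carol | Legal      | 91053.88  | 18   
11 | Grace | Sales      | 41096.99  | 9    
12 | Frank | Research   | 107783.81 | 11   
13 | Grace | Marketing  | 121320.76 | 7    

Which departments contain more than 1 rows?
SELECT department, COUNT(*) as cnt
FROM employees
GROUP BY department
HAVING COUNT(*) > 1

Result:
  Legal: 3
  Marketing: 3
  Research: 2
  Sales: 2
  Support: 3

Note: HAVING filters groups after aggregation, WHERE filters rows before.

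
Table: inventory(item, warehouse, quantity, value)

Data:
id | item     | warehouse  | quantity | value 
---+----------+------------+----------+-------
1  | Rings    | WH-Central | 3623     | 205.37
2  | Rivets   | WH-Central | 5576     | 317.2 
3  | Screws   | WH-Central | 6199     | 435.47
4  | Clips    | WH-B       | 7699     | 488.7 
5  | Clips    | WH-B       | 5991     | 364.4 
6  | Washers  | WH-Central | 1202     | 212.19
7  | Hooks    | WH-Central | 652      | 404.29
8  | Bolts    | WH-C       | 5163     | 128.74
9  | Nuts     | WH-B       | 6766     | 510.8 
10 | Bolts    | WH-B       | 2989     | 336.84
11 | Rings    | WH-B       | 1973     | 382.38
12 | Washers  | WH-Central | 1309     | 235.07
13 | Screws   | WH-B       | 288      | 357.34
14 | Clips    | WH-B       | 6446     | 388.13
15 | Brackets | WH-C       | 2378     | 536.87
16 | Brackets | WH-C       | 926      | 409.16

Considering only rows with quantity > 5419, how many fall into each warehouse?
SELECT warehouse, COUNT(*)
FROM inventory
WHERE quantity > 5419
GROUP BY warehouse

Note: WHERE filters rows before grouping.

Result:
  WH-B: 4
  WH-Central: 2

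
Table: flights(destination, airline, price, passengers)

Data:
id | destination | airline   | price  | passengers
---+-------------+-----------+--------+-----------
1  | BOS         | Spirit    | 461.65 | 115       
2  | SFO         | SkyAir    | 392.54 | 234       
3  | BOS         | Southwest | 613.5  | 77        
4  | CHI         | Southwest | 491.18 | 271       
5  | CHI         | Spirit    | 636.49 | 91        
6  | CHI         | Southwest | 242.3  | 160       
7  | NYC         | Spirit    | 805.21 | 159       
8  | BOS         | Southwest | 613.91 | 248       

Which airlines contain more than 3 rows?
SELECT airline, COUNT(*) as cnt
FROM flights
GROUP BY airline
HAVING COUNT(*) > 3

Result:
  Southwest: 4

Note: HAVING filters groups after aggregation, WHERE filters rows before.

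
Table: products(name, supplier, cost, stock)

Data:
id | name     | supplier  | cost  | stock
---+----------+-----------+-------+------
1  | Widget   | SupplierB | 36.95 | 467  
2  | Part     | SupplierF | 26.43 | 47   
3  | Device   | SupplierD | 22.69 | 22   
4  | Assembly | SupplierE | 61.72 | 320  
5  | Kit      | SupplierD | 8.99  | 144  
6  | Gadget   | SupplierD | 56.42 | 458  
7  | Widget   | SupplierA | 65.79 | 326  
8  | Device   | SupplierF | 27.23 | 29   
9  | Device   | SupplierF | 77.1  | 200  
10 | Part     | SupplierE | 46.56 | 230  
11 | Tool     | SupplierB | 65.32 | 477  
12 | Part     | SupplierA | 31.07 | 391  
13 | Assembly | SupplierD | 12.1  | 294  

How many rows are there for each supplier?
SELECT supplier, COUNT(*) as count
FROM products
GROUP BY supplier

Result:
  SupplierA: 2
  SupplierB: 2
  SupplierD: 4
  SupplierE: 2
  SupplierF: 3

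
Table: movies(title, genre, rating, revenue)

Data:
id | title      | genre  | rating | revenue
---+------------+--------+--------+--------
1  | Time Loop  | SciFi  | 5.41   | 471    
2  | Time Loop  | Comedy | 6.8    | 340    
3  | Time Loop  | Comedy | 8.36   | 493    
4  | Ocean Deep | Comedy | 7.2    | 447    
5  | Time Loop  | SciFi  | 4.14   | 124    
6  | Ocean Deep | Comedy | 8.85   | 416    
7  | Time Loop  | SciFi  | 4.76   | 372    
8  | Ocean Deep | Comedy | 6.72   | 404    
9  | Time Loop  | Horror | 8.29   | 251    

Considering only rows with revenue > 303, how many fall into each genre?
SELECT genre, COUNT(*)
FROM movies
WHERE revenue > 303
GROUP BY genre

Note: WHERE filters rows before grouping.

Result:
  Comedy: 5
  SciFi: 2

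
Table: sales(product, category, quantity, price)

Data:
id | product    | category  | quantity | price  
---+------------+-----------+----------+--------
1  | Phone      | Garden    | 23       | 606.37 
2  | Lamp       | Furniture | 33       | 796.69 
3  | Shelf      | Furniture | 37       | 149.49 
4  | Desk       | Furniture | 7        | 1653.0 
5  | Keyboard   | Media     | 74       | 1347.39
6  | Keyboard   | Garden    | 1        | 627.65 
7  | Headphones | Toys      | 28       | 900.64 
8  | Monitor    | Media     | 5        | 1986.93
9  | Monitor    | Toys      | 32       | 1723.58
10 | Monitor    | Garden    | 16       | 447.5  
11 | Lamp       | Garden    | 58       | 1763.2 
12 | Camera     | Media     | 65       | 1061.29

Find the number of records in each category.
SELECT category, COUNT(*) as count
FROM sales
GROUP BY category

Result:
  Furniture: 3
  Garden: 4
  Media: 3
  Toys: 2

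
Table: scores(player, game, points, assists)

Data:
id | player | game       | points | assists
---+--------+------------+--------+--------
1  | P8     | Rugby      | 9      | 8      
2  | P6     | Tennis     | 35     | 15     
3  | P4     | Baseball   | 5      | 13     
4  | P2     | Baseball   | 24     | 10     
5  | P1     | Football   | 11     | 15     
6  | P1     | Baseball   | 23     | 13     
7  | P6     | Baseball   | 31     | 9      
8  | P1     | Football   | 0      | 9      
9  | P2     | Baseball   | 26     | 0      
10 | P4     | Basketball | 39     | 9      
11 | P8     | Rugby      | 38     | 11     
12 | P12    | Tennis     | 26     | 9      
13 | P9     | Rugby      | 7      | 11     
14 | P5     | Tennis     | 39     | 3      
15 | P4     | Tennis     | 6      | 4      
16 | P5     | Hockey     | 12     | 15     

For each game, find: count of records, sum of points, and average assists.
SELECT game,
       COUNT(*) as cnt,
       SUM(points) as total_points,
       AVG(assists) as avg_assists
FROM scores
GROUP BY game

Result:
  Baseball: 5 records, 109 total points, 9.00 avg assists
  Basketball: 1 records, 39 total points, 9.00 avg assists
  Football: 2 records, 11 total points, 12.00 avg assists
  Hockey: 1 records, 12 total points, 15.00 avg assists
  Rugby: 3 records, 54 total points, 10.00 avg assists
  Tennis: 4 records, 106 total points, 7.75 avg assists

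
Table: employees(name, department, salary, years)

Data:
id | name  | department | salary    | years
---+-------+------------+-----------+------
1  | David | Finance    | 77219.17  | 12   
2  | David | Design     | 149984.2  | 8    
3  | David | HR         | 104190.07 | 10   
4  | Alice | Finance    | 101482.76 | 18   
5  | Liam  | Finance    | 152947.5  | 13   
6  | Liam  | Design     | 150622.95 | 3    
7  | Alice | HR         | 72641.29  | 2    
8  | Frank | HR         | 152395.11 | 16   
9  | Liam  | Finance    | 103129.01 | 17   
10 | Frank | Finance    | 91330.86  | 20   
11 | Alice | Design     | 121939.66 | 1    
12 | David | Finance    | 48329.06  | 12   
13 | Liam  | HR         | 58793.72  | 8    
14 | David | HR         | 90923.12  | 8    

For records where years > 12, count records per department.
SELECT department, COUNT(*)
FROM employees
WHERE years > 12
GROUP BY department

Note: WHERE filters rows before grouping.

Result:
  Finance: 4
  HR: 1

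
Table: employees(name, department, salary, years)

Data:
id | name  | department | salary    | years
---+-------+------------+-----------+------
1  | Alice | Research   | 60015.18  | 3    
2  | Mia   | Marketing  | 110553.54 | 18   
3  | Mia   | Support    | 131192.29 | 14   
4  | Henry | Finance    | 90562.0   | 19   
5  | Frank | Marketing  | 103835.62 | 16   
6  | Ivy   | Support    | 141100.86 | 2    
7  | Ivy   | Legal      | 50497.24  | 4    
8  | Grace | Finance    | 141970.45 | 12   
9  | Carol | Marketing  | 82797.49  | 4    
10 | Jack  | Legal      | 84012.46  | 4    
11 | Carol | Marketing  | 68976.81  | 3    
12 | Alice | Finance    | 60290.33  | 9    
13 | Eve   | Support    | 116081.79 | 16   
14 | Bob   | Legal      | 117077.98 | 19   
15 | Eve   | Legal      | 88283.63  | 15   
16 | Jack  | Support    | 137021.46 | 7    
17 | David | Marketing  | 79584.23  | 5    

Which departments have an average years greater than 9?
SELECT department, AVG(years)
FROM employees
GROUP BY department
HAVING AVG(years) > 9

Result:
  Finance: avg=13.33
  Legal: avg=10.50
  Marketing: avg=9.20
  Support: avg=9.75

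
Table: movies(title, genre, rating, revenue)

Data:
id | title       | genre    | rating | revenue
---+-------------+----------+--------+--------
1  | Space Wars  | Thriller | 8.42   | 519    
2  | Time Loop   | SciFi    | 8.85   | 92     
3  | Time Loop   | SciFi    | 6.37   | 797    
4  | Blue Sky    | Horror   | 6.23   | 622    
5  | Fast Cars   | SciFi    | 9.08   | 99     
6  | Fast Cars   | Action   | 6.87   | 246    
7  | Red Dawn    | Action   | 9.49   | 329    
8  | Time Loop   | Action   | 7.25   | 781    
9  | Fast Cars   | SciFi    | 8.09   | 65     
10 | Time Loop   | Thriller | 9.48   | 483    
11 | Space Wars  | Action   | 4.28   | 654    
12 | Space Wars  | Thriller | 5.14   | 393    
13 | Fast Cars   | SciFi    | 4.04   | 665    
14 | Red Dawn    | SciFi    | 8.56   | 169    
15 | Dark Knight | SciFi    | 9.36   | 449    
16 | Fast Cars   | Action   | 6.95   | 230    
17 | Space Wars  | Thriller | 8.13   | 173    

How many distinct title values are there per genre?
SELECT genre, COUNT(DISTINCT title)
FROM movies
GROUP BY genre

Result:
  Action: 4 distinct
  Horror: 1 distinct
  SciFi: 4 distinct
  Thriller: 2 distinct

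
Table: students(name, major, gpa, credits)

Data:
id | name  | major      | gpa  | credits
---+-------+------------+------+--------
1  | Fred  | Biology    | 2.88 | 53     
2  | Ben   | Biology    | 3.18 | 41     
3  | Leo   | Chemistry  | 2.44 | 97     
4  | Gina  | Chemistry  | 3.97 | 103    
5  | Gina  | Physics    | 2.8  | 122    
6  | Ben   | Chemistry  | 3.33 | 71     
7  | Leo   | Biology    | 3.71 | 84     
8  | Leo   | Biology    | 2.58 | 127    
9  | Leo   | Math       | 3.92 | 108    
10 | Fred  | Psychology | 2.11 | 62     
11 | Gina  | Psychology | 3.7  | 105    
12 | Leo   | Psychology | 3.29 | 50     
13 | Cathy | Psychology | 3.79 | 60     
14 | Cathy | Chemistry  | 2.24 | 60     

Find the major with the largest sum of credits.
SELECT major, SUM(credits) as val
FROM students
GROUP BY major
ORDER BY val DESC
LIMIT 1

Result: Chemistry with sum(credits) = 331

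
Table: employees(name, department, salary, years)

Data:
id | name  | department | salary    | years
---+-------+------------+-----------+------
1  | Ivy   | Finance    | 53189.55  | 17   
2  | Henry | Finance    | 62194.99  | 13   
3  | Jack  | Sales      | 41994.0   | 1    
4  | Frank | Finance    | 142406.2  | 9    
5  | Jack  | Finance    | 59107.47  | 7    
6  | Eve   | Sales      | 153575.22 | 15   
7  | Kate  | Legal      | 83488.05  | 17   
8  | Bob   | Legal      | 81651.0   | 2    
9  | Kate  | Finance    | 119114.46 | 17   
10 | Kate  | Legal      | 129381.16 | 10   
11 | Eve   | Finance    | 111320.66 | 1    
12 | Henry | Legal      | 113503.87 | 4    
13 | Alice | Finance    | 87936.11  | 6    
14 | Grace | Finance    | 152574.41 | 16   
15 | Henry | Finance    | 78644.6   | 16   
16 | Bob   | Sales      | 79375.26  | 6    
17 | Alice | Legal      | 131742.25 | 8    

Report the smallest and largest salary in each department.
SELECT department, MIN(salary), MAX(salary)
FROM employees
GROUP BY department

Result:
  Finance: min=53189.55, max=152574.41
  Legal: min=81651.00, max=131742.25
  Sales: min=41994.00, max=153575.22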